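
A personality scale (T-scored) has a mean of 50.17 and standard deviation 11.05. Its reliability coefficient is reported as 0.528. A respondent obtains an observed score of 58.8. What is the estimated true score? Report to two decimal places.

54.73

T̂ = ρX + (1 − ρ)μ
  = 0.528 × 58.8 + 0.472 × 50.17
  = 31.0464 + 23.68024
  = 54.727
  ≈ 54.73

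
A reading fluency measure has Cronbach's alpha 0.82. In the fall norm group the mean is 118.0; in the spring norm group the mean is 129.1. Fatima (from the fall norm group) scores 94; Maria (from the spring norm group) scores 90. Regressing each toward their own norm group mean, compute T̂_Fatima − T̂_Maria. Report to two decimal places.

1.28

T̂_Fatima = 0.82(94) + 0.18(118.0) = 98.3200
T̂_Maria = 0.82(90) + 0.18(129.1) = 97.0380
Difference = 98.3200 − 97.0380 = 1.2820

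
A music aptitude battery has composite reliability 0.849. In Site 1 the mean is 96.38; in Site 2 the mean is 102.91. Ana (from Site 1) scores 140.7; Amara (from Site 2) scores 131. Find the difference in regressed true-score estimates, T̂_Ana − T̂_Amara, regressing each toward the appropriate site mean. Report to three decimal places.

7.249

T̂_Ana = 0.849(140.7) + 0.151(96.38) = 134.00768
T̂_Amara = 0.849(131) + 0.151(102.91) = 126.75841
Difference = 134.00768 − 126.75841 = 7.24927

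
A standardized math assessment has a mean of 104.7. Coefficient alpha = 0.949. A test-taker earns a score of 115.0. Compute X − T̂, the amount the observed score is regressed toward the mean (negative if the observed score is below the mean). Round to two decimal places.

0.53

Kelley's formula gives T̂ = 0.949·115.0 + 0.051·104.7 = 109.1350 + 5.3397 = 114.4747.
X − T̂ = 115.0 − 114.475 = 0.525 → 0.53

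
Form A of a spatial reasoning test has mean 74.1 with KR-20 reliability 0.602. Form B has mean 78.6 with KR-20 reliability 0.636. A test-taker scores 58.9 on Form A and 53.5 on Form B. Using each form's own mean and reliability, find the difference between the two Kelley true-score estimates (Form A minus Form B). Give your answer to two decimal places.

2.31

T̂_A = 0.602(58.9) + 0.398(74.1) = 64.9496
T̂_B = 0.636(53.5) + 0.364(78.6) = 62.6364
T̂_A − T̂_B = 2.3132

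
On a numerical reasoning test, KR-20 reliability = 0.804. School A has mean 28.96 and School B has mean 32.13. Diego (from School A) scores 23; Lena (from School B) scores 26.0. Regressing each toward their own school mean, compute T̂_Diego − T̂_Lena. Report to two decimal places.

T̂_Diego = 0.804(23) + 0.196(28.96) = 24.1682
T̂_Lena = 0.804(26.0) + 0.196(32.13) = 27.2015
Difference = 24.1682 − 27.2015 = -3.0333

-3.03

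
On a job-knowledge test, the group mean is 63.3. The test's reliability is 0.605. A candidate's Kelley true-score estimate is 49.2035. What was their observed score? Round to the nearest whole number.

40

T̂ = ρX + (1 − ρ)μ  ⇒  X = (T̂ − (1 − ρ)μ) / ρ
X = (49.2035 − 0.395 × 63.3) / 0.605 = (49.2035 − 25.0035) / 0.605 = 24.2000 / 0.605 = 40.00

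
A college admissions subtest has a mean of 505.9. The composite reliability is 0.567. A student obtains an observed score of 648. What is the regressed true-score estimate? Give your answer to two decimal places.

Regress the observed score toward the mean by the unreliability: T̂ = 0.567·648 + 0.433·505.9 = 367.416 + 219.0547 = 586.471.

586.47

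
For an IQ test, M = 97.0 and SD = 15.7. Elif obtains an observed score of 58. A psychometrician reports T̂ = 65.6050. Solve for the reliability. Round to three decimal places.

0.805

T̂ = ρX + (1 − ρ)μ  ⇒  T̂ − μ = ρ(X − μ)
ρ = (T̂ − μ)/(X − μ) = (65.6050 − 97.0) / (58 − 97.0) = -31.3950 / -39.0 = 0.80500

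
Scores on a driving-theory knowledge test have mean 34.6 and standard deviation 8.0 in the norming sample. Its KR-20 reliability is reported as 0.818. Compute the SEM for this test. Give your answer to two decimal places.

SEM = SD · √(1 − ρ) = 8.0 × √0.182 = 8.0 × 0.4266 = 3.413

3.41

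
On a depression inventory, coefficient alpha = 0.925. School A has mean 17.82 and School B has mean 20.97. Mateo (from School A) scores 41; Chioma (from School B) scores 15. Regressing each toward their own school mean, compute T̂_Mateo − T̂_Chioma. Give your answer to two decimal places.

T̂_Mateo = 0.925(41) + 0.075(17.82) = 39.2615
T̂_Chioma = 0.925(15) + 0.075(20.97) = 15.4477
Difference = 39.2615 − 15.4477 = 23.8138

23.81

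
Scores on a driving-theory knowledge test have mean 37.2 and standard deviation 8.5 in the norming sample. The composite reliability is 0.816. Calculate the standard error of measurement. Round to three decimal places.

SEM = SD · √(1 − ρ) = 8.5 × √0.184 = 8.5 × 0.4290 = 3.6461

3.646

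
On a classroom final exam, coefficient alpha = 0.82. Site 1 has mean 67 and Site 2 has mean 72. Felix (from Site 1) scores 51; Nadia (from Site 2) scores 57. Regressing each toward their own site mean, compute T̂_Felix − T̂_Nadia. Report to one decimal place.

-5.8

T̂_Felix = 0.82(51) + 0.18(67) = 53.880
T̂_Nadia = 0.82(57) + 0.18(72) = 59.700
Difference = 53.880 − 59.700 = -5.820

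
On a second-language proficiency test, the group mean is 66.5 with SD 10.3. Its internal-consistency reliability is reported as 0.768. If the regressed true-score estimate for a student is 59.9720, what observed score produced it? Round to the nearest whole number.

58

T̂ = ρX + (1 − ρ)μ  ⇒  X = (T̂ − (1 − ρ)μ) / ρ
X = (59.9720 − 0.232 × 66.5) / 0.768 = (59.9720 − 15.4280) / 0.768 = 44.5440 / 0.768 = 58.00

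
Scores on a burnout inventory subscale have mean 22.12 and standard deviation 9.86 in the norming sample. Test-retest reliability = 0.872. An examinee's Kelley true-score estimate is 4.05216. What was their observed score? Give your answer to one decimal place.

1.4

T̂ = ρX + (1 − ρ)μ  ⇒  X = (T̂ − (1 − ρ)μ) / ρ
X = (4.05216 − 0.128 × 22.12) / 0.872 = (4.05216 − 2.83136) / 0.872 = 1.22080 / 0.872 = 1.400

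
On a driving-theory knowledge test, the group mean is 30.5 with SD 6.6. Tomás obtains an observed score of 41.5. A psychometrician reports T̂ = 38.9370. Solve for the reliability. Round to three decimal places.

0.767

T̂ = ρX + (1 − ρ)μ  ⇒  T̂ − μ = ρ(X − μ)
ρ = (T̂ − μ)/(X − μ) = (38.9370 − 30.5) / (41.5 − 30.5) = 8.4370 / 11.0 = 0.76700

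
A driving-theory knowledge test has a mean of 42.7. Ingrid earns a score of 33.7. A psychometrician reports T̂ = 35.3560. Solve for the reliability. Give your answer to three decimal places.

0.816

T̂ = ρX + (1 − ρ)μ  ⇒  T̂ − μ = ρ(X − μ)
ρ = (T̂ − μ)/(X − μ) = (35.3560 − 42.7) / (33.7 − 42.7) = -7.3440 / -9.0 = 0.81600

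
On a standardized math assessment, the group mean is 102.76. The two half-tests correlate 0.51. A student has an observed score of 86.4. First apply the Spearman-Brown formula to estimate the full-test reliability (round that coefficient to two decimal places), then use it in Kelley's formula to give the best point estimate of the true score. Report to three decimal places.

91.635

Spearman-Brown: ρ = 2r/(1 + r) = 2(0.51)/(1 + 0.51) = 1.020/1.51 = 0.6755 → 0.68
T̂ = ρX + (1 − ρ)μ
  = 0.68 × 86.4 + 0.32 × 102.76
  = 58.752 + 32.8832
  = 91.6352
  ≈ 91.635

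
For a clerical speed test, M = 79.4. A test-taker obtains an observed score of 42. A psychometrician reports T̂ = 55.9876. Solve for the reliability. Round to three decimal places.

T̂ = ρX + (1 − ρ)μ  ⇒  T̂ − μ = ρ(X − μ)
ρ = (T̂ − μ)/(X − μ) = (55.9876 − 79.4) / (42 − 79.4) = -23.4124 / -37.4 = 0.62600

0.626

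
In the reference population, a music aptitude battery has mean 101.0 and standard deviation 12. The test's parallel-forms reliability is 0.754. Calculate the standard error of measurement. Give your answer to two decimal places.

SEM = SD · √(1 − ρ) = 12 × √0.246 = 12 × 0.4960 = 5.952

5.95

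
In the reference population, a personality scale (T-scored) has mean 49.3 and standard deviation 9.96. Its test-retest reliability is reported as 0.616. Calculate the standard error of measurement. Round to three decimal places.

SEM = SD · √(1 − ρ) = 9.96 × √0.384 = 9.96 × 0.6197 = 6.1720

6.172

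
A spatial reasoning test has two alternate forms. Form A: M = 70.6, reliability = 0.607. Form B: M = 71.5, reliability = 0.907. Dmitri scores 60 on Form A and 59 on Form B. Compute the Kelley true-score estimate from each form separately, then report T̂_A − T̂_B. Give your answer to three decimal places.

4.003

T̂_A = 0.607(60) + 0.393(70.6) = 64.16580
T̂_B = 0.907(59) + 0.093(71.5) = 60.16250
T̂_A − T̂_B = 4.00330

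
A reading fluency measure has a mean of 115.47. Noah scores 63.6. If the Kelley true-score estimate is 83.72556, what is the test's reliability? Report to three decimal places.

T̂ = ρX + (1 − ρ)μ  ⇒  T̂ − μ = ρ(X − μ)
ρ = (T̂ − μ)/(X − μ) = (83.72556 − 115.47) / (63.6 − 115.47) = -31.74444 / -51.87 = 0.61200

0.612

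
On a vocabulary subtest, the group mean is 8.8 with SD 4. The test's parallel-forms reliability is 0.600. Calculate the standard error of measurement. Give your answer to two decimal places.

SEM = SD · √(1 − ρ) = 4 × √0.400 = 4 × 0.6325 = 2.530

2.53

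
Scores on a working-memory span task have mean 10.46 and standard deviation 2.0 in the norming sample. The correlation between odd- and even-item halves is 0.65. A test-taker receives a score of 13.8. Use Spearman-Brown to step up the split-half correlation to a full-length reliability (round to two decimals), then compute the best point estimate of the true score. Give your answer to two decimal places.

13.10

Spearman-Brown: ρ = 2r/(1 + r) = 2(0.65)/(1 + 0.65) = 1.300/1.65 = 0.7879 → 0.79
T̂ = 0.79(13.8) + 0.21(10.46) = 10.902 + 2.1966 = 13.099 → 13.10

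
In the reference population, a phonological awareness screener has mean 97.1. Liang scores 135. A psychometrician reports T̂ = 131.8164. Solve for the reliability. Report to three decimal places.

0.916

T̂ = ρX + (1 − ρ)μ  ⇒  T̂ − μ = ρ(X − μ)
ρ = (T̂ − μ)/(X − μ) = (131.8164 − 97.1) / (135 − 97.1) = 34.7164 / 37.9 = 0.91600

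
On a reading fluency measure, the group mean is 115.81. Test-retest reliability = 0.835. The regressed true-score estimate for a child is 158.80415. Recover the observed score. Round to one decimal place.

T̂ = ρX + (1 − ρ)μ  ⇒  X = (T̂ − (1 − ρ)μ) / ρ
X = (158.80415 − 0.165 × 115.81) / 0.835 = (158.80415 − 19.10865) / 0.835 = 139.69550 / 0.835 = 167.300

167.3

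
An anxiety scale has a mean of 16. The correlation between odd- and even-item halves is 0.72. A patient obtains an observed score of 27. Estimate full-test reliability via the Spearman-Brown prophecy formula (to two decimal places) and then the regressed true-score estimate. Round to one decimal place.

Spearman-Brown: ρ = 2r/(1 + r) = 2(0.72)/(1 + 0.72) = 1.440/1.72 = 0.8372 → 0.84
T̂ = 0.84(27) + 0.16(16) = 22.68 + 2.56 = 25.24 → 25.2

25.2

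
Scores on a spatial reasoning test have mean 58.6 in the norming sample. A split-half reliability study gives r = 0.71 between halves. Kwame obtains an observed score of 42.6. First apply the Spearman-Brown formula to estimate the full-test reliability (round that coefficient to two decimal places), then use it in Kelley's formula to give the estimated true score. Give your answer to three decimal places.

45.320

Spearman-Brown: ρ = 2r/(1 + r) = 2(0.71)/(1 + 0.71) = 1.420/1.71 = 0.8304 → 0.83
T̂ = 0.83(42.6) + 0.17(58.6) = 35.358 + 9.962 = 45.3200 → 45.320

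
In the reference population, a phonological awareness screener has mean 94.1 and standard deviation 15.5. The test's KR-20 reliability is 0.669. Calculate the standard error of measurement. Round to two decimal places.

8.92

SEM = SD · √(1 − ρ) = 15.5 × √0.331 = 15.5 × 0.5753 = 8.918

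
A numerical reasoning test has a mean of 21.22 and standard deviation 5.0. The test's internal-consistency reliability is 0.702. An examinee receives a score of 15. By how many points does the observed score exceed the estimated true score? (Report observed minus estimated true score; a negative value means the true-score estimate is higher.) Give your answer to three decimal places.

T̂ = 0.702(15) + 0.298(21.22) = 10.530 + 6.32356 = 16.85356 → 16.8536
X − T̂ = 15 − 16.8536 = -1.8536 → -1.854

-1.854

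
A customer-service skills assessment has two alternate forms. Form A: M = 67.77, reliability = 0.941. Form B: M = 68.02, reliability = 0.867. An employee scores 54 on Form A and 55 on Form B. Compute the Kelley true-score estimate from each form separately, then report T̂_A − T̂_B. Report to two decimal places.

T̂_A = 0.941(54) + 0.059(67.77) = 54.8124
T̂_B = 0.867(55) + 0.133(68.02) = 56.7317
T̂_A − T̂_B = -1.9192

-1.92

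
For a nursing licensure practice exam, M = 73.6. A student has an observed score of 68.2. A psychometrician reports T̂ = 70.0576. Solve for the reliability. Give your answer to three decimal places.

0.656

T̂ = ρX + (1 − ρ)μ  ⇒  T̂ − μ = ρ(X − μ)
ρ = (T̂ − μ)/(X − μ) = (70.0576 − 73.6) / (68.2 − 73.6) = -3.5424 / -5.4 = 0.65600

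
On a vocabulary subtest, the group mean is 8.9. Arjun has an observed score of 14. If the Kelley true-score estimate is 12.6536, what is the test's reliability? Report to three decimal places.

0.736

T̂ = ρX + (1 − ρ)μ  ⇒  T̂ − μ = ρ(X − μ)
ρ = (T̂ − μ)/(X − μ) = (12.6536 − 8.9) / (14 − 8.9) = 3.7536 / 5.1 = 0.73600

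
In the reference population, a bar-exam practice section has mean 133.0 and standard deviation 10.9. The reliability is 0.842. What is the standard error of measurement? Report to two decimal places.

SEM = SD · √(1 − ρ) = 10.9 × √0.158 = 10.9 × 0.3975 = 4.333

4.33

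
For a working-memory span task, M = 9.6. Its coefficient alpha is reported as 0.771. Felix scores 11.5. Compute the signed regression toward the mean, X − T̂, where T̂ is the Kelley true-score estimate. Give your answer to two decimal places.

0.44

T̂ = 0.771(11.5) + 0.229(9.6) = 8.8665 + 2.1984 = 11.0649 → 11.065
X − T̂ = 11.5 − 11.065 = 0.435 → 0.44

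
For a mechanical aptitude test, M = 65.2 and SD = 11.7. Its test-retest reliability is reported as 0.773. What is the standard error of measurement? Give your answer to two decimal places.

5.57

SEM = SD · √(1 − ρ) = 11.7 × √0.227 = 11.7 × 0.4764 = 5.574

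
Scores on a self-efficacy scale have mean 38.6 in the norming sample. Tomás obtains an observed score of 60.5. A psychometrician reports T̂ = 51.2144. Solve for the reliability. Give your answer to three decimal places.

0.576

T̂ = ρX + (1 − ρ)μ  ⇒  T̂ − μ = ρ(X − μ)
ρ = (T̂ − μ)/(X − μ) = (51.2144 − 38.6) / (60.5 − 38.6) = 12.6144 / 21.9 = 0.57600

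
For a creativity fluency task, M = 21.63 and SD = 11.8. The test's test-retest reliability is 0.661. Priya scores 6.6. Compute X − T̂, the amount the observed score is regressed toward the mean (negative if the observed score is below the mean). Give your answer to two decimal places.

-5.10

T̂ = ρX + (1 − ρ)μ
  = 0.661 × 6.6 + 0.339 × 21.63
  = 4.3626 + 7.33257
  = 11.6952
  ≈ 11.695
X − T̂ = 6.6 − 11.695 = -5.095 → -5.10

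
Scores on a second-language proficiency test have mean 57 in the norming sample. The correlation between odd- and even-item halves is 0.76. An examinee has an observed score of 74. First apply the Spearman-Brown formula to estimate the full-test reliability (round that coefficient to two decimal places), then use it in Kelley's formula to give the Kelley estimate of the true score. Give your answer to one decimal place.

Spearman-Brown: ρ = 2r/(1 + r) = 2(0.76)/(1 + 0.76) = 1.520/1.76 = 0.8636 → 0.86
Kelley's formula gives T̂ = 0.86·74 + 0.14·57 = 63.64 + 7.98 = 71.62.

71.6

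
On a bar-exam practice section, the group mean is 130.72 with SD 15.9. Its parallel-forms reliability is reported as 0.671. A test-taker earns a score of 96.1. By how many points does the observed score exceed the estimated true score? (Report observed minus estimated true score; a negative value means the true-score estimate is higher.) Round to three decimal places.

-11.390

T̂ = 0.671(96.1) + 0.329(130.72) = 64.4831 + 43.00688 = 107.48998 → 107.4900
X − T̂ = 96.1 − 107.4900 = -11.3900 → -11.390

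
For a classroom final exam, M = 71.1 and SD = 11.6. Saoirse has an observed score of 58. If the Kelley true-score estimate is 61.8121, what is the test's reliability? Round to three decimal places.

0.709

T̂ = ρX + (1 − ρ)μ  ⇒  T̂ − μ = ρ(X − μ)
ρ = (T̂ − μ)/(X − μ) = (61.8121 − 71.1) / (58 − 71.1) = -9.2879 / -13.1 = 0.70900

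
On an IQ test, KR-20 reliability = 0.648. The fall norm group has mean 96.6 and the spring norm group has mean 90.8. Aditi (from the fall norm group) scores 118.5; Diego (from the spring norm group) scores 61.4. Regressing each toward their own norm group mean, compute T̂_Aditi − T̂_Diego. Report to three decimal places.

T̂_Aditi = 0.648(118.5) + 0.352(96.6) = 110.79120
T̂_Diego = 0.648(61.4) + 0.352(90.8) = 71.74880
Difference = 110.79120 − 71.74880 = 39.04240

39.042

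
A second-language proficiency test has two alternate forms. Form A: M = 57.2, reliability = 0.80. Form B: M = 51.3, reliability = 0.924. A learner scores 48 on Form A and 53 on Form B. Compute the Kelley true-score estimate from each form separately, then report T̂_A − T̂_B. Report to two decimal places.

T̂_A = 0.80(48) + 0.20(57.2) = 49.8400
T̂_B = 0.924(53) + 0.076(51.3) = 52.8708
T̂_A − T̂_B = -3.0308

-3.03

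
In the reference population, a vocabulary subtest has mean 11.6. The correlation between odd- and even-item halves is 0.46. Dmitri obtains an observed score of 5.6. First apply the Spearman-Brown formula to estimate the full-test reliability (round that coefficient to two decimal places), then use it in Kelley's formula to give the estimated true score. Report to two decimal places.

Spearman-Brown: ρ = 2r/(1 + r) = 2(0.46)/(1 + 0.46) = 0.920/1.46 = 0.6301 → 0.63
Weight the observed score by reliability and the mean by (1 − reliability): T̂ = 0.63·5.6 + 0.37·11.6 = 3.528 + 4.292 = 7.820.

7.82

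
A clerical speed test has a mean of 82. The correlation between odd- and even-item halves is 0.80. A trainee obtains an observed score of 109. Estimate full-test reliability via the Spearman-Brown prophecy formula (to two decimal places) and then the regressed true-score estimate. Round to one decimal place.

106.0

Spearman-Brown: ρ = 2r/(1 + r) = 2(0.80)/(1 + 0.80) = 1.600/1.80 = 0.8889 → 0.89
T̂ = ρX + (1 − ρ)μ
  = 0.89 × 109 + 0.11 × 82
  = 97.01 + 9.02
  = 106.03
  ≈ 106.0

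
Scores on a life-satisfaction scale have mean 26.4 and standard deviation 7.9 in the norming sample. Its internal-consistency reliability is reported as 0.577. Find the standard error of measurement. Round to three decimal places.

5.138

SEM = SD · √(1 − ρ) = 7.9 × √0.423 = 7.9 × 0.6504 = 5.1380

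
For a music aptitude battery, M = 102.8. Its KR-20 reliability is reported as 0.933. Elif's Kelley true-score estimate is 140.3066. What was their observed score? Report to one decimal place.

T̂ = ρX + (1 − ρ)μ  ⇒  X = (T̂ − (1 − ρ)μ) / ρ
X = (140.3066 − 0.067 × 102.8) / 0.933 = (140.3066 − 6.8876) / 0.933 = 133.4190 / 0.933 = 143.000

143.0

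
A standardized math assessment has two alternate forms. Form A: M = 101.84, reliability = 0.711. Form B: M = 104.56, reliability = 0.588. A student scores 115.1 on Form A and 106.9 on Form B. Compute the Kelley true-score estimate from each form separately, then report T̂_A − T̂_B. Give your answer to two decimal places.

T̂_A = 0.711(115.1) + 0.289(101.84) = 111.2679
T̂_B = 0.588(106.9) + 0.412(104.56) = 105.9359
T̂_A − T̂_B = 5.3319

5.33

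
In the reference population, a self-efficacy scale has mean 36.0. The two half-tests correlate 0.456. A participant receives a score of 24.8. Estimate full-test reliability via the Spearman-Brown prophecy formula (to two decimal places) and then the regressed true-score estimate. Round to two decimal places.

Spearman-Brown: ρ = 2r/(1 + r) = 2(0.456)/(1 + 0.456) = 0.9120/1.456 = 0.6264 → 0.63
T̂ = 0.63(24.8) + 0.37(36.0) = 15.624 + 13.320 = 28.944 → 28.94

28.94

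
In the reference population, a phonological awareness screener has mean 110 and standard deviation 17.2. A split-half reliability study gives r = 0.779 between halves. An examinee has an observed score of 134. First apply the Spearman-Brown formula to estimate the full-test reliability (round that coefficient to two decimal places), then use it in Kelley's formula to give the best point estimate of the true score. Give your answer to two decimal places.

131.12

Spearman-Brown: ρ = 2r/(1 + r) = 2(0.779)/(1 + 0.779) = 1.5580/1.779 = 0.8758 → 0.88
Regress the observed score toward the mean by the unreliability: T̂ = 0.88·134 + 0.12·110 = 117.92 + 13.20 = 131.120.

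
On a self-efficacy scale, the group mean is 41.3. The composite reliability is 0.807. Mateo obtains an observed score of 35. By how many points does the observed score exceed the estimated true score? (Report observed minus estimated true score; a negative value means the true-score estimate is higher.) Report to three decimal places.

T̂ = 0.807(35) + 0.193(41.3) = 28.245 + 7.9709 = 36.21590 → 36.2159
X − T̂ = 35 − 36.2159 = -1.2159 → -1.216

-1.216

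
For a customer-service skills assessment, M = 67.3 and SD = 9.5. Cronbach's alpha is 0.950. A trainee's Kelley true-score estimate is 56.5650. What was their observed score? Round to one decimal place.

T̂ = ρX + (1 − ρ)μ  ⇒  X = (T̂ − (1 − ρ)μ) / ρ
X = (56.5650 − 0.050 × 67.3) / 0.950 = (56.5650 − 3.3650) / 0.950 = 53.2000 / 0.950 = 56.000

56.0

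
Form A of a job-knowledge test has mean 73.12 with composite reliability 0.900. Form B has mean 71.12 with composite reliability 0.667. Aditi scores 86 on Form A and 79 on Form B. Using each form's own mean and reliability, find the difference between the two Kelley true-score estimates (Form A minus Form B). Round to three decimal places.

T̂_A = 0.900(86) + 0.100(73.12) = 84.71200
T̂_B = 0.667(79) + 0.333(71.12) = 76.37596
T̂_A − T̂_B = 8.33604

8.336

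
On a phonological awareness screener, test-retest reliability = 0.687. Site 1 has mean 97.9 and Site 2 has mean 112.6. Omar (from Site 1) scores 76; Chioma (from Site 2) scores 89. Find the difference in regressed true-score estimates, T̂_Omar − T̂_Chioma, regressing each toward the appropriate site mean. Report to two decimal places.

T̂_Omar = 0.687(76) + 0.313(97.9) = 82.8547
T̂_Chioma = 0.687(89) + 0.313(112.6) = 96.3868
Difference = 82.8547 − 96.3868 = -13.5321

-13.53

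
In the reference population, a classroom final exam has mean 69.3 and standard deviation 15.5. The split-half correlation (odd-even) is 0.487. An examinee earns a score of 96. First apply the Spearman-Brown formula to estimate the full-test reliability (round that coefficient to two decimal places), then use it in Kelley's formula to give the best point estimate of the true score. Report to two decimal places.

Spearman-Brown: ρ = 2r/(1 + r) = 2(0.487)/(1 + 0.487) = 0.9740/1.487 = 0.6550 → 0.66
T̂ = 0.66(96) + 0.34(69.3) = 63.36 + 23.562 = 86.922 → 86.92

86.92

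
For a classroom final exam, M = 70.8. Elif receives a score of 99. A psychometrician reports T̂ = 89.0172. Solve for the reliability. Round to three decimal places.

T̂ = ρX + (1 − ρ)μ  ⇒  T̂ − μ = ρ(X − μ)
ρ = (T̂ − μ)/(X − μ) = (89.0172 − 70.8) / (99 − 70.8) = 18.2172 / 28.2 = 0.64600

0.646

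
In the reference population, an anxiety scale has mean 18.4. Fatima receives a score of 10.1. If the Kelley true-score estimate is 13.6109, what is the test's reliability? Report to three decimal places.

T̂ = ρX + (1 − ρ)μ  ⇒  T̂ − μ = ρ(X − μ)
ρ = (T̂ − μ)/(X − μ) = (13.6109 − 18.4) / (10.1 − 18.4) = -4.7891 / -8.3 = 0.57700

0.577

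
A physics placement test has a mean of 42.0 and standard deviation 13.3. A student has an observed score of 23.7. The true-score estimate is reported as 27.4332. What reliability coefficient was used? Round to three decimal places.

0.796

T̂ = ρX + (1 − ρ)μ  ⇒  T̂ − μ = ρ(X − μ)
ρ = (T̂ − μ)/(X − μ) = (27.4332 − 42.0) / (23.7 − 42.0) = -14.5668 / -18.3 = 0.79600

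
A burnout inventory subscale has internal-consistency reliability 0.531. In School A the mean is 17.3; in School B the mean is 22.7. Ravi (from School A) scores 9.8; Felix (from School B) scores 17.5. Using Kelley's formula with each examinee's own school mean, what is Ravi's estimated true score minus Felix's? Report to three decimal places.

-6.621

T̂_Ravi = 0.531(9.8) + 0.469(17.3) = 13.31750
T̂_Felix = 0.531(17.5) + 0.469(22.7) = 19.93880
Difference = 13.31750 − 19.93880 = -6.62130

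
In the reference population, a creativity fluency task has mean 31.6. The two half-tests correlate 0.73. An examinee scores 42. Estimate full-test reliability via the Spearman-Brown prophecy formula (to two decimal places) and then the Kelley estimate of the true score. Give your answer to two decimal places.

40.34

Spearman-Brown: ρ = 2r/(1 + r) = 2(0.73)/(1 + 0.73) = 1.460/1.73 = 0.8439 → 0.84
T̂ = ρX + (1 − ρ)μ
  = 0.84 × 42 + 0.16 × 31.6
  = 35.28 + 5.056
  = 40.336
  ≈ 40.34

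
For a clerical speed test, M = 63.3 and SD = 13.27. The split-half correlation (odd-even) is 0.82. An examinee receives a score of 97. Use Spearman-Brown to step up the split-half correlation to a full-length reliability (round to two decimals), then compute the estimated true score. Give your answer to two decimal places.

93.63

Spearman-Brown: ρ = 2r/(1 + r) = 2(0.82)/(1 + 0.82) = 1.640/1.82 = 0.9011 → 0.90
T̂ = ρX + (1 − ρ)μ
  = 0.90 × 97 + 0.10 × 63.3
  = 87.30 + 6.330
  = 93.630
  ≈ 93.63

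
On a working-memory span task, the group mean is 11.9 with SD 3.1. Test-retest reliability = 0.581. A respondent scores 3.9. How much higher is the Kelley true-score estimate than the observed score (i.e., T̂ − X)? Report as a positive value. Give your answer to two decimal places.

T̂ = ρX + (1 − ρ)μ
  = 0.581 × 3.9 + 0.419 × 11.9
  = 2.2659 + 4.9861
  = 7.2520
  ≈ 7.252
T̂ − X = 7.252 − 3.9 = 3.352 → 3.35

3.35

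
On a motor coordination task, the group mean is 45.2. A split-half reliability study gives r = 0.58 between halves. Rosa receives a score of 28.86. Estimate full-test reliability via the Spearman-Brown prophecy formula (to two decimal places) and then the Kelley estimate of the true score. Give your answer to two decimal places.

33.27

Spearman-Brown: ρ = 2r/(1 + r) = 2(0.58)/(1 + 0.58) = 1.160/1.58 = 0.7342 → 0.73
T̂ = ρX + (1 − ρ)μ
  = 0.73 × 28.86 + 0.27 × 45.2
  = 21.0678 + 12.204
  = 33.272
  ≈ 33.27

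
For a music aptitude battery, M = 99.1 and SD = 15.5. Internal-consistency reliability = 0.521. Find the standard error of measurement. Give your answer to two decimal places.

10.73

SEM = SD · √(1 − ρ) = 15.5 × √0.479 = 15.5 × 0.6921 = 10.728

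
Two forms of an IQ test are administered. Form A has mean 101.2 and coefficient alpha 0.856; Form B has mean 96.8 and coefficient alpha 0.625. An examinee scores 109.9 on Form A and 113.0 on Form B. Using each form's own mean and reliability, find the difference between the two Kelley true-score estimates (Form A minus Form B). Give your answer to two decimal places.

T̂_A = 0.856(109.9) + 0.144(101.2) = 108.6472
T̂_B = 0.625(113.0) + 0.375(96.8) = 106.9250
T̂_A − T̂_B = 1.7222

1.72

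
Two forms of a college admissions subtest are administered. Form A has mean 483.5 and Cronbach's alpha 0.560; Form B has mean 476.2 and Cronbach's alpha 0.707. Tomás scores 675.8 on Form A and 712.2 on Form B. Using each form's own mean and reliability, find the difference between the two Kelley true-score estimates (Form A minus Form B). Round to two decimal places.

-51.86

T̂_A = 0.560(675.8) + 0.440(483.5) = 591.1880
T̂_B = 0.707(712.2) + 0.293(476.2) = 643.0520
T̂_A − T̂_B = -51.8640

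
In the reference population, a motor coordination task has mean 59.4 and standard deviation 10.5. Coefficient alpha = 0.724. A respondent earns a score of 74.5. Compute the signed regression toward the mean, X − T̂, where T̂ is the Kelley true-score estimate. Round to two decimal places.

T̂ = ρX + (1 − ρ)μ
  = 0.724 × 74.5 + 0.276 × 59.4
  = 53.9380 + 16.3944
  = 70.3324
  ≈ 70.332
X − T̂ = 74.5 − 70.332 = 4.168 → 4.17

4.17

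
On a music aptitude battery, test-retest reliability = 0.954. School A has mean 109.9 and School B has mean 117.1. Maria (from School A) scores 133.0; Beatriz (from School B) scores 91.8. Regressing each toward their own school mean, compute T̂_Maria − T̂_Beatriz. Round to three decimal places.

T̂_Maria = 0.954(133.0) + 0.046(109.9) = 131.93740
T̂_Beatriz = 0.954(91.8) + 0.046(117.1) = 92.96380
Difference = 131.93740 − 92.96380 = 38.97360

38.974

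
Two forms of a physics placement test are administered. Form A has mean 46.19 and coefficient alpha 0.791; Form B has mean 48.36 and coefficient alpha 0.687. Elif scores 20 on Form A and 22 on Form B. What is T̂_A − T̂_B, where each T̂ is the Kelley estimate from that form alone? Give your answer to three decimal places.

-4.777

T̂_A = 0.791(20) + 0.209(46.19) = 25.47371
T̂_B = 0.687(22) + 0.313(48.36) = 30.25068
T̂_A − T̂_B = -4.77697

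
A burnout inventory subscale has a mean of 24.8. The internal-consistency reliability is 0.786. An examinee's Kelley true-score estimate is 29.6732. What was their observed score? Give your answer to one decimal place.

T̂ = ρX + (1 − ρ)μ  ⇒  X = (T̂ − (1 − ρ)μ) / ρ
X = (29.6732 − 0.214 × 24.8) / 0.786 = (29.6732 − 5.3072) / 0.786 = 24.3660 / 0.786 = 31.000

31.0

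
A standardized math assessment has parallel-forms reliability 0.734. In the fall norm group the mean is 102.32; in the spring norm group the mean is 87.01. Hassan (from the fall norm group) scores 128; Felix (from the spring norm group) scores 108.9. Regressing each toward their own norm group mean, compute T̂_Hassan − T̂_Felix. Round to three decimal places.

18.092

T̂_Hassan = 0.734(128) + 0.266(102.32) = 121.16912
T̂_Felix = 0.734(108.9) + 0.266(87.01) = 103.07726
Difference = 121.16912 − 103.07726 = 18.09186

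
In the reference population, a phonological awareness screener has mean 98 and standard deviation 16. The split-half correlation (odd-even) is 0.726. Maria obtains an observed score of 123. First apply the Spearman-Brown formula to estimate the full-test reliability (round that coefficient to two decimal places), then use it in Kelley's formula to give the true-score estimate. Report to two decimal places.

Spearman-Brown: ρ = 2r/(1 + r) = 2(0.726)/(1 + 0.726) = 1.4520/1.726 = 0.8413 → 0.84
T̂ = 0.84(123) + 0.16(98) = 103.32 + 15.68 = 119.000 → 119.00

119.00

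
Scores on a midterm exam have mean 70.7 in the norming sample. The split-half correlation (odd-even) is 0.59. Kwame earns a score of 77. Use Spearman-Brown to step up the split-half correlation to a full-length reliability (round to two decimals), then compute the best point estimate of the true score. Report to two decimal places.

Spearman-Brown: ρ = 2r/(1 + r) = 2(0.59)/(1 + 0.59) = 1.180/1.59 = 0.7421 → 0.74
T̂ = 0.74(77) + 0.26(70.7) = 56.98 + 18.382 = 75.362 → 75.36

75.36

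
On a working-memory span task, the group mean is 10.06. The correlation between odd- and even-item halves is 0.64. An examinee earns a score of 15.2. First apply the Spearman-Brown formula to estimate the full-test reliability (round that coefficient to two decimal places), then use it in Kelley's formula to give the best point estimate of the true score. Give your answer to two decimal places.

Spearman-Brown: ρ = 2r/(1 + r) = 2(0.64)/(1 + 0.64) = 1.280/1.64 = 0.7805 → 0.78
T̂ = 0.78(15.2) + 0.22(10.06) = 11.856 + 2.2132 = 14.069 → 14.07

14.07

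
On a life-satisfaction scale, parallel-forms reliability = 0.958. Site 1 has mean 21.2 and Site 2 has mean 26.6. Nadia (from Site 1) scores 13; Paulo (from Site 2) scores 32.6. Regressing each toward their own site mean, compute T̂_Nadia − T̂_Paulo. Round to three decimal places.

-19.004

T̂_Nadia = 0.958(13) + 0.042(21.2) = 13.34440
T̂_Paulo = 0.958(32.6) + 0.042(26.6) = 32.34800
Difference = 13.34440 − 32.34800 = -19.00360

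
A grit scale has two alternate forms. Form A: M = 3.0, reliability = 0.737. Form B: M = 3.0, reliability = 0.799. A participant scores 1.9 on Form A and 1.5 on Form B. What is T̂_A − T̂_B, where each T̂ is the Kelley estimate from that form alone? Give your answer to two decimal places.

0.39

T̂_A = 0.737(1.9) + 0.263(3.0) = 2.1893
T̂_B = 0.799(1.5) + 0.201(3.0) = 1.8015
T̂_A − T̂_B = 0.3878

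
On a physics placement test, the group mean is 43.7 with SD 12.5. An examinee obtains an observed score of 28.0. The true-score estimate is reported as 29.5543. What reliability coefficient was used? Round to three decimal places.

T̂ = ρX + (1 − ρ)μ  ⇒  T̂ − μ = ρ(X − μ)
ρ = (T̂ − μ)/(X − μ) = (29.5543 − 43.7) / (28.0 − 43.7) = -14.1457 / -15.7 = 0.90100

0.901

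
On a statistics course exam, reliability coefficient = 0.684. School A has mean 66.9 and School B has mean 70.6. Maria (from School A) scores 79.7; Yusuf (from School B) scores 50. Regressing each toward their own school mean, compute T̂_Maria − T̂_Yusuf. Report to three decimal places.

19.146

T̂_Maria = 0.684(79.7) + 0.316(66.9) = 75.65520
T̂_Yusuf = 0.684(50) + 0.316(70.6) = 56.50960
Difference = 75.65520 − 56.50960 = 19.14560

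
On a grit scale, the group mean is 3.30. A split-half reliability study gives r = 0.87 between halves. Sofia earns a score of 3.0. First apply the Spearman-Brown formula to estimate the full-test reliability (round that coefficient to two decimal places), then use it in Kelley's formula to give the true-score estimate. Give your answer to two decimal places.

3.02

Spearman-Brown: ρ = 2r/(1 + r) = 2(0.87)/(1 + 0.87) = 1.740/1.87 = 0.9305 → 0.93
T̂ = 0.93(3.0) + 0.07(3.30) = 2.790 + 0.2310 = 3.021 → 3.02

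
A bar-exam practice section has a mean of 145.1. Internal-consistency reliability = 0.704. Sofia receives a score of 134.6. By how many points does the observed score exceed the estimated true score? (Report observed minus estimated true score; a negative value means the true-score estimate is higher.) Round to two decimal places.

Weight the observed score by reliability and the mean by (1 − reliability): T̂ = 0.704·134.6 + 0.296·145.1 = 94.7584 + 42.9496 = 137.7080.
X − T̂ = 134.6 − 137.708 = -3.108 → -3.11

-3.11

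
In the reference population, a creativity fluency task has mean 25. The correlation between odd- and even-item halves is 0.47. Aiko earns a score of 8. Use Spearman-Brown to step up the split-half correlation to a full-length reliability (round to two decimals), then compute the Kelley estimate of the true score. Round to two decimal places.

Spearman-Brown: ρ = 2r/(1 + r) = 2(0.47)/(1 + 0.47) = 0.940/1.47 = 0.6395 → 0.64
T̂ = ρX + (1 − ρ)μ
  = 0.64 × 8 + 0.36 × 25
  = 5.12 + 9.00
  = 14.120
  ≈ 14.12

14.12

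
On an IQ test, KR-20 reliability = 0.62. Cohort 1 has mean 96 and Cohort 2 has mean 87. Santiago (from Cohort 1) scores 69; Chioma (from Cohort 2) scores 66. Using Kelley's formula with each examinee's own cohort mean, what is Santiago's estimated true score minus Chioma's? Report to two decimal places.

T̂_Santiago = 0.62(69) + 0.38(96) = 79.2600
T̂_Chioma = 0.62(66) + 0.38(87) = 73.9800
Difference = 79.2600 − 73.9800 = 5.2800

5.28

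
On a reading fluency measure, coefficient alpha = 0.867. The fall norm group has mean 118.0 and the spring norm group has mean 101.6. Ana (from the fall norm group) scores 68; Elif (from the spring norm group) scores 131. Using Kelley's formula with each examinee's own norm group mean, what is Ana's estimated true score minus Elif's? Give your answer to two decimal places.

T̂_Ana = 0.867(68) + 0.133(118.0) = 74.6500
T̂_Elif = 0.867(131) + 0.133(101.6) = 127.0898
Difference = 74.6500 − 127.0898 = -52.4398

-52.44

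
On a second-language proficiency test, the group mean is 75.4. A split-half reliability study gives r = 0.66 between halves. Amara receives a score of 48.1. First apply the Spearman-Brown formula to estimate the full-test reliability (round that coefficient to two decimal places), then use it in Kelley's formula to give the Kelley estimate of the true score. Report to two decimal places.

Spearman-Brown: ρ = 2r/(1 + r) = 2(0.66)/(1 + 0.66) = 1.320/1.66 = 0.7952 → 0.80
T̂ = ρX + (1 − ρ)μ
  = 0.80 × 48.1 + 0.20 × 75.4
  = 38.480 + 15.080
  = 53.560
  ≈ 53.56

53.56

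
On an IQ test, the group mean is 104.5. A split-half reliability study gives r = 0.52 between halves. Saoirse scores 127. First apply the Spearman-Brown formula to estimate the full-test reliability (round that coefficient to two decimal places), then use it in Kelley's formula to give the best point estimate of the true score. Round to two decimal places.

Spearman-Brown: ρ = 2r/(1 + r) = 2(0.52)/(1 + 0.52) = 1.040/1.52 = 0.6842 → 0.68
T̂ = ρX + (1 − ρ)μ
  = 0.68 × 127 + 0.32 × 104.5
  = 86.36 + 33.440
  = 119.800
  ≈ 119.80

119.80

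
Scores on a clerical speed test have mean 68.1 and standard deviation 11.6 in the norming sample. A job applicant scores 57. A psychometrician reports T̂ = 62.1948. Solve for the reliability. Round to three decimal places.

T̂ = ρX + (1 − ρ)μ  ⇒  T̂ − μ = ρ(X − μ)
ρ = (T̂ − μ)/(X − μ) = (62.1948 − 68.1) / (57 − 68.1) = -5.9052 / -11.1 = 0.53200

0.532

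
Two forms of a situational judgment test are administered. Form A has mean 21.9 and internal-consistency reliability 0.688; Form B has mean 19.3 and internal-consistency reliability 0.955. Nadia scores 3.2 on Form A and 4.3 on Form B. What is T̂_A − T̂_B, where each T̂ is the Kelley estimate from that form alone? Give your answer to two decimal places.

T̂_A = 0.688(3.2) + 0.312(21.9) = 9.0344
T̂_B = 0.955(4.3) + 0.045(19.3) = 4.9750
T̂_A − T̂_B = 4.0594

4.06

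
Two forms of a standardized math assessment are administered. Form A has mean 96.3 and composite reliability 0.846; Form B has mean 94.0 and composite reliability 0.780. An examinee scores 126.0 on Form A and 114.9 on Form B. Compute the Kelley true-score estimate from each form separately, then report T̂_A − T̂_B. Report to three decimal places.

T̂_A = 0.846(126.0) + 0.154(96.3) = 121.42620
T̂_B = 0.780(114.9) + 0.220(94.0) = 110.30200
T̂_A − T̂_B = 11.12420

11.124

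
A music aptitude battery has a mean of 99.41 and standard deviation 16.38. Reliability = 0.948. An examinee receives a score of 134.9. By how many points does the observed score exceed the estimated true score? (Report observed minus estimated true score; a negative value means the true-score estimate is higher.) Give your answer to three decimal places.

1.845

T̂ = ρX + (1 − ρ)μ
  = 0.948 × 134.9 + 0.052 × 99.41
  = 127.8852 + 5.16932
  = 133.05452
  ≈ 133.0545
X − T̂ = 134.9 − 133.0545 = 1.8455 → 1.845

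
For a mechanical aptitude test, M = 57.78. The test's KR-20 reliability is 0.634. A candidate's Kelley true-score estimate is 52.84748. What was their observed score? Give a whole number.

T̂ = ρX + (1 − ρ)μ  ⇒  X = (T̂ − (1 − ρ)μ) / ρ
X = (52.84748 − 0.366 × 57.78) / 0.634 = (52.84748 − 21.14748) / 0.634 = 31.70000 / 0.634 = 50.00

50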